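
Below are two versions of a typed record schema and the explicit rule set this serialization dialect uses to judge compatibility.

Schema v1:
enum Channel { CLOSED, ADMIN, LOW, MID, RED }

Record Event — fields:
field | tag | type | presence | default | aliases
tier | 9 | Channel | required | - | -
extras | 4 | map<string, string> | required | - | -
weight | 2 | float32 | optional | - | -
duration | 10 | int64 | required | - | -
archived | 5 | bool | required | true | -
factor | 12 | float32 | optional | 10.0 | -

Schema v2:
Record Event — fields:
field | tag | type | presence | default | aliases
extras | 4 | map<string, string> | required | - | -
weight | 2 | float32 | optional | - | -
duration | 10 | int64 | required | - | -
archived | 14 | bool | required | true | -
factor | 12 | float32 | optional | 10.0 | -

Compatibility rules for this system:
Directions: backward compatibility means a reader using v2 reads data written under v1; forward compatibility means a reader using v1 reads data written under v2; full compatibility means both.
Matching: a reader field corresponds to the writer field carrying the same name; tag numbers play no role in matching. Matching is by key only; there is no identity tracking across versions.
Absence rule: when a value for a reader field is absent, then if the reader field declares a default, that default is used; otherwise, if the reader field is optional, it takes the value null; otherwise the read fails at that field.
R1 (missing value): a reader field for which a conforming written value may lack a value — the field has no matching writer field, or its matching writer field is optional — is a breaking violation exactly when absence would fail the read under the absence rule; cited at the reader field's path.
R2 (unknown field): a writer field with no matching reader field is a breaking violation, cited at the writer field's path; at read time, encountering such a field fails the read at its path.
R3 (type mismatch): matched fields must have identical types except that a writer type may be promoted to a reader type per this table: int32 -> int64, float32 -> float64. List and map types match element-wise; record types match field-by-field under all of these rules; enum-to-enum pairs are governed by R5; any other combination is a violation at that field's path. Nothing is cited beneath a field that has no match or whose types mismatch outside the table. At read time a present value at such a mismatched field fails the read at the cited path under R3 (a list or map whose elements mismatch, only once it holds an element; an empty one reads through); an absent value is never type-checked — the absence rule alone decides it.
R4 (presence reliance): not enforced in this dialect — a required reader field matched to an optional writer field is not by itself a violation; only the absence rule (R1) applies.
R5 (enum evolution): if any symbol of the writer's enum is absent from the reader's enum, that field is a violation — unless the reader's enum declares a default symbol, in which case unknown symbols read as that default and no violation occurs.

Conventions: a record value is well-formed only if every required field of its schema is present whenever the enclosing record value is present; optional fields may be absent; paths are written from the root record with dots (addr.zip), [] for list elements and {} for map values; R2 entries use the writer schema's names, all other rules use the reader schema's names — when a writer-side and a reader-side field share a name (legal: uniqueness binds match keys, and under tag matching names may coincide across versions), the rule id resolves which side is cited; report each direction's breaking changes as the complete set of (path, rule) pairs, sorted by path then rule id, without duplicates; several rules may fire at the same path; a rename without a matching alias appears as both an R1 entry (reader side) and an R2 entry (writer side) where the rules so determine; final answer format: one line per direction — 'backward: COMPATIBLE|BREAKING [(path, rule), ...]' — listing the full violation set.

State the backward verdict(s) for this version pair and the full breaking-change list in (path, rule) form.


in Event below, arrows point writer -> reader
checking backward for Event: reader v2 against writer v1:
  extras <- extras (map<string, string> -> map<string, string>, writer required)
  weight <- weight (float32 -> float32, writer optional)
  duration <- duration (int64 -> int64, writer required)
  archived <- archived (bool -> bool, writer required)
  factor <- factor (float32 -> float32, writer optional)
  writer tier: unknown to reader
  violation R2 at tier
  => backward: BREAKING (1)
the rest of the Event diff is inert for this question:
  field archived in record Event: tag 5 changed to 14 -> no rule fires on it in Event's dialect; the asked verdict holds

backward: BREAKING [(tier, R2)]


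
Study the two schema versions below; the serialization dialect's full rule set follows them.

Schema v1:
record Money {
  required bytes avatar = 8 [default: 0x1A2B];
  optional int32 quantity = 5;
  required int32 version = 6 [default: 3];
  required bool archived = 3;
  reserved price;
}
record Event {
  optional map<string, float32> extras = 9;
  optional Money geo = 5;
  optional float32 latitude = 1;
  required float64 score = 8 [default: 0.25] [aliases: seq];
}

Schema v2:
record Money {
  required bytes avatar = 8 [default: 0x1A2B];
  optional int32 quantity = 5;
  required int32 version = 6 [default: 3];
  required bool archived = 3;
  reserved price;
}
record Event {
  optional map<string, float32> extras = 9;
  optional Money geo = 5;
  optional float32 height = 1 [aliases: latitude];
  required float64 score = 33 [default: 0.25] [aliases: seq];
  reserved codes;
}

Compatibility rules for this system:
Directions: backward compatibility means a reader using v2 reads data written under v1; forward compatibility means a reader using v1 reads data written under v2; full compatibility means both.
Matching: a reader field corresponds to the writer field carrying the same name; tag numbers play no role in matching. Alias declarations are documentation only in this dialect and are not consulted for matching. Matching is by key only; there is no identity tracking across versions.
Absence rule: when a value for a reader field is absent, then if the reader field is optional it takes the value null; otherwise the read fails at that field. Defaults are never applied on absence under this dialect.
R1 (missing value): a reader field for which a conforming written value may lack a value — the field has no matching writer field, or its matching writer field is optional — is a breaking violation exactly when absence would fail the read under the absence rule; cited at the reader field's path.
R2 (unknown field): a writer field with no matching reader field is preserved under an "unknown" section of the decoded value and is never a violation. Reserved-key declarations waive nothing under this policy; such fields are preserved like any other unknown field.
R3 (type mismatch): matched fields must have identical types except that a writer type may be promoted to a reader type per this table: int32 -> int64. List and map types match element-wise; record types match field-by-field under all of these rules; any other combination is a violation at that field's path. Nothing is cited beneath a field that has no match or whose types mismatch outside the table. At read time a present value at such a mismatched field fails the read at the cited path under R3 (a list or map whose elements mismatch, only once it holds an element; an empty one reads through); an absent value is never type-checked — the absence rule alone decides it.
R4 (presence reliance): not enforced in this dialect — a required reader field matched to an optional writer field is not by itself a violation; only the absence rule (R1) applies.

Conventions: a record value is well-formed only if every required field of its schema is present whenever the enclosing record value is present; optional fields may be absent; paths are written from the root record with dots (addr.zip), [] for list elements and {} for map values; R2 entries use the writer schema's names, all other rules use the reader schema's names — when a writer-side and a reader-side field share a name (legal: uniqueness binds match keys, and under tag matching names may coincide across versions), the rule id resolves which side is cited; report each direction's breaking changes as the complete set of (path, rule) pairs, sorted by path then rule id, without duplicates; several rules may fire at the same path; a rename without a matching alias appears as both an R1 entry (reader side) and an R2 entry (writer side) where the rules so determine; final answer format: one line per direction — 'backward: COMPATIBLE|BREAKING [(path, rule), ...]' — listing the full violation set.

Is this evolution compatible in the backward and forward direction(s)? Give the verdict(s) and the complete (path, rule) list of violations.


each type pair in Event: writer, then reader
backward analysis of Event with v2 as reader and v1 as writer:
  extras: paired with writer extras (map<string, float32> -> map<string, float32>; writer optional)
  geo: paired with writer geo (Money -> Money; writer optional)
  height: no writer match
  score: paired with writer score (float64 -> float64; writer required)
  latitude (writer side), unknown to reader
  geo.avatar: paired with writer geo.avatar (bytes -> bytes; writer required)
  geo.quantity: paired with writer geo.quantity (int32 -> int32; writer optional)
  geo.version: paired with writer geo.version (int32 -> int32; writer required)
  geo.archived: paired with writer geo.archived (bool -> bool; writer required)
  => backward: COMPATIBLE
forward analysis of Event with v1 as reader and v2 as writer:
  extras: paired with writer extras (map<string, float32> -> map<string, float32>; writer optional)
  geo: paired with writer geo (Money -> Money; writer optional)
  latitude: no writer match
  score: paired with writer score (float64 -> float64; writer required)
  height (writer side), unknown to reader
  geo.avatar: paired with writer geo.avatar (bytes -> bytes; writer required)
  geo.quantity: paired with writer geo.quantity (int32 -> int32; writer optional)
  geo.version: paired with writer geo.version (int32 -> int32; writer required)
  geo.archived: paired with writer geo.archived (bool -> bool; writer required)
  => forward: COMPATIBLE

backward: COMPATIBLE []; forward: COMPATIBLE []


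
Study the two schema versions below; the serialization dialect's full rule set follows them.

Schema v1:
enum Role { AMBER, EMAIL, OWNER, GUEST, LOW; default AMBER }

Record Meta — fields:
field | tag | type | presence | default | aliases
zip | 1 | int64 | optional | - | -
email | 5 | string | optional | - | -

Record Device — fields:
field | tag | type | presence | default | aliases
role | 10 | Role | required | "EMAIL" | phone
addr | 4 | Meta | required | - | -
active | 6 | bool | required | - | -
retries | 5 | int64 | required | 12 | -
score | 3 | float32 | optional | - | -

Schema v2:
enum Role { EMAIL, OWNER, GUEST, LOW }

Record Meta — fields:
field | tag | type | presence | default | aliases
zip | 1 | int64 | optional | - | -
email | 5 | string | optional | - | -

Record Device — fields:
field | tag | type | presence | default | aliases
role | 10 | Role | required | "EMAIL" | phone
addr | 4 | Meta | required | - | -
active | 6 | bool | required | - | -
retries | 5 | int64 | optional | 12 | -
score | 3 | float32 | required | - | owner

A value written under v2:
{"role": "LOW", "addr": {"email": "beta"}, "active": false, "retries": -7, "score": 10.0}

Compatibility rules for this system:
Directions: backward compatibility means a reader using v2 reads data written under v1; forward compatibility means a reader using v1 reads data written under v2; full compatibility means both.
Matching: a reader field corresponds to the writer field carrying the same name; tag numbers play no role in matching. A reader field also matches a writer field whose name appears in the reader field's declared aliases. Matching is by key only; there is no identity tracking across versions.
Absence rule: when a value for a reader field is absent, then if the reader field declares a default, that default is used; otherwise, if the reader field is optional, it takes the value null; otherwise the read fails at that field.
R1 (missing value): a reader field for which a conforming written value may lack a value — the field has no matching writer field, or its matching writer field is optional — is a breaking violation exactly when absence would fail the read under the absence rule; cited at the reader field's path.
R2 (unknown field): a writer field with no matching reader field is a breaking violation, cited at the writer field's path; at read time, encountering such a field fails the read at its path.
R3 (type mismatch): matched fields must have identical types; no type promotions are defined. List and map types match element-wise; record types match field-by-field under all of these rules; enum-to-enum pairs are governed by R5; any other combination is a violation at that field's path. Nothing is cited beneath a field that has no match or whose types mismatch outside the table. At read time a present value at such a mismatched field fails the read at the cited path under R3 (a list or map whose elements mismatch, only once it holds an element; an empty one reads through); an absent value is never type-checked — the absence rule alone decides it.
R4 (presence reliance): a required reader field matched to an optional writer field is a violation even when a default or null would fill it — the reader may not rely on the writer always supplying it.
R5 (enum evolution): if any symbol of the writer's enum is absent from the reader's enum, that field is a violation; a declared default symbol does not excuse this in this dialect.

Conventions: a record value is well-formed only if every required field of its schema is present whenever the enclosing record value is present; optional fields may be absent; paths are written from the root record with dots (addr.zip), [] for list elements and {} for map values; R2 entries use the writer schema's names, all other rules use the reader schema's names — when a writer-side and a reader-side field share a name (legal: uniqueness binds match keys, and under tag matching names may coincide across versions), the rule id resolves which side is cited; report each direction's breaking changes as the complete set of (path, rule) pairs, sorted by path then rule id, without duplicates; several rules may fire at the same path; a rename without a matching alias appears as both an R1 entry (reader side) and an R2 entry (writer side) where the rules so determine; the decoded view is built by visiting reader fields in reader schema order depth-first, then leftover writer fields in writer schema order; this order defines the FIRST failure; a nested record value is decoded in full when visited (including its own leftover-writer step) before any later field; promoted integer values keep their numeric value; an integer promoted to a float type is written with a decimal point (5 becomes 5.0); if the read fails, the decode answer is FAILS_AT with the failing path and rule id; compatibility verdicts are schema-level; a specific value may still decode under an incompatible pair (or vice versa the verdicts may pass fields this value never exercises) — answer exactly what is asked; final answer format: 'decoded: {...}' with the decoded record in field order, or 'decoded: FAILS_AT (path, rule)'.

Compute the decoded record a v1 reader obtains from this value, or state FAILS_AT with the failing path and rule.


each type pair in Device: writer, then reader
decode (reader v1):
  role := "LOW"
  addr.zip := null (not supplied -> null)
  addr.email := "beta"
  active := false
  retries := -7
  score := 10.0
  => decoded: {"role": "LOW", "addr": {"zip": null, "email": "beta"}, "active": false, "retries": -7, "score": 10.0}
the rest of the Device diff is inert for this question:
  enum Role (field role in record Device): symbol AMBER removed (it was the default; the default is cleared) -> changes Device's schema-level verdicts only — the decode of this value is the same
  field score in record Device: optional changed to required -> changes Device's schema-level verdicts only — the decode of this value is the same
  field retries in record Device: required changed to optional -> changes Device's schema-level verdicts only — the decode of this value is the same

decoded: {"role": "LOW", "addr": {"zip": null, "email": "beta"}, "active": false, "retries": -7, "score": 10.0}


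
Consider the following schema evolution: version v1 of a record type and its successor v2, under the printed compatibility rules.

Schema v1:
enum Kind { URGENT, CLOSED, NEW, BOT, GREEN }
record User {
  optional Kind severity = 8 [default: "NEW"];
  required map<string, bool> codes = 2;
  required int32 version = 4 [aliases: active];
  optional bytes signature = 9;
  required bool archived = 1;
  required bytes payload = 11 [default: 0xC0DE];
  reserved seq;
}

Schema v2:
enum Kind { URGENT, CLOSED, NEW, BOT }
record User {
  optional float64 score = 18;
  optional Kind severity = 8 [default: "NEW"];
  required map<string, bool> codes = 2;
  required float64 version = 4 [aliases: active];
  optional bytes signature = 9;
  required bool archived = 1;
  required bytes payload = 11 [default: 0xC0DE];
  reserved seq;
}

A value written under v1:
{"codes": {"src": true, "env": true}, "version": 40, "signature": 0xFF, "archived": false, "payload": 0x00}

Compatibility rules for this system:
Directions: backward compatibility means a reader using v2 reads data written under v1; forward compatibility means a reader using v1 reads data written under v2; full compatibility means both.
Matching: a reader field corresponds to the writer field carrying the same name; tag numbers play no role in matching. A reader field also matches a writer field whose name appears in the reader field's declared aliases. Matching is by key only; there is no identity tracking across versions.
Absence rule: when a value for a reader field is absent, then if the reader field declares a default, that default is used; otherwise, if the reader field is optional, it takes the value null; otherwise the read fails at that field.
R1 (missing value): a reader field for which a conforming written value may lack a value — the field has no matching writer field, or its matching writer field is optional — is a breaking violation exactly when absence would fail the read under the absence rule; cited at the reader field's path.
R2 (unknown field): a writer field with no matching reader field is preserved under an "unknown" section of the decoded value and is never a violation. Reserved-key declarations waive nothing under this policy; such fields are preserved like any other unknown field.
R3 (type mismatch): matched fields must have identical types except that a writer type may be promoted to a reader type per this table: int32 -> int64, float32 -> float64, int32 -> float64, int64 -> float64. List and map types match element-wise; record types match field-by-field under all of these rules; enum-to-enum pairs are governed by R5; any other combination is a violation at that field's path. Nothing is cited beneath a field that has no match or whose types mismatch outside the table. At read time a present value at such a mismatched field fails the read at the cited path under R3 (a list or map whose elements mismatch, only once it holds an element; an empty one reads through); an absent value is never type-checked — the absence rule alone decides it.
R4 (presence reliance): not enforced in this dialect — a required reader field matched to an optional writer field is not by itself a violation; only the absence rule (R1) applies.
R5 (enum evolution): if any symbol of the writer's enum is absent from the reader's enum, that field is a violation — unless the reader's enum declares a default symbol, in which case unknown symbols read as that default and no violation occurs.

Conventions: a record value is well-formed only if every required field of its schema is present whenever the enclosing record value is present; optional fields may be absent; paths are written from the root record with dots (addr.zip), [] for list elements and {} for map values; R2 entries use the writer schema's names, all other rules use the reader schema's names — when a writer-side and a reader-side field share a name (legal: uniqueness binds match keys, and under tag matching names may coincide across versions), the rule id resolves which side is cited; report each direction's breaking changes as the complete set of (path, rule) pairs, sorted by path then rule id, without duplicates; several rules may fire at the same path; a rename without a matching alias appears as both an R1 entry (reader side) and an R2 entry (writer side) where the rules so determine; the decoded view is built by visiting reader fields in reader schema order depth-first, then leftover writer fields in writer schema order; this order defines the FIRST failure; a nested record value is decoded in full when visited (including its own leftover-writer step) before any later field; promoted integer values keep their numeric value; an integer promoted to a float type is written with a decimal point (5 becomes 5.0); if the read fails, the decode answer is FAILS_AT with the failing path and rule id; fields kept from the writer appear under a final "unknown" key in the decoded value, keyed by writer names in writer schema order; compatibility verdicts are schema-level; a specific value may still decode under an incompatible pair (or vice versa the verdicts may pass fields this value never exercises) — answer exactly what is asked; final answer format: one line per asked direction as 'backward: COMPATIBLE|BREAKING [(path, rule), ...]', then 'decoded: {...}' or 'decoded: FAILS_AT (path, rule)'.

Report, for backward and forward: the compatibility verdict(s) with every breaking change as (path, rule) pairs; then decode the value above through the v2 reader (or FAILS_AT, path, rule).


backward: BREAKING [(severity, R5)]; forward: BREAKING [(version, R3)]; decoded: {"score": null, "severity": "NEW", "codes": {"src": true, "env": true}, "version": 40.0, "signature": 0xFF, "archived": false, "payload": 0x00}

each type pair in User: writer, then reader
backward for User (reader v2, writer v1):
  score: no writer match
  severity <- severity (Kind -> Kind, writer optional)
  codes <- codes (map<string, bool> -> map<string, bool>, writer required)
  version <- version (int32 -> float64, writer required)
  signature <- signature (bytes -> bytes, writer optional)
  archived <- archived (bool -> bool, writer required)
  payload <- payload (bytes -> bytes, writer required)
  breaking: (severity, R5)
  => backward verdict for User: BREAKING, 1 violation(s)
forward for User (reader v1, writer v2):
  severity <- severity (Kind -> Kind, writer optional)
  codes <- codes (map<string, bool> -> map<string, bool>, writer required)
  version <- version (float64 -> int32, writer required)
  signature <- signature (bytes -> bytes, writer optional)
  archived <- archived (bool -> bool, writer required)
  payload <- payload (bytes -> bytes, writer required)
  writer score: unknown to reader
  breaking: (version, R3)
  => forward verdict for User: BREAKING, 1 violation(s)
decoding the User value with the v2 reader:
  score := null (absent, optional -> null)
  severity := "NEW" (absent -> default)
  codes := {"src": true, "env": true}
  version := 40.0 (int32 -> float64)
  signature := 0xFF
  archived := false
  payload := 0x00
  => decoded: {"score": null, "severity": "NEW", "codes": {"src": true, "env": true}, "version": 40.0, "signature": 0xFF, "archived": false, "payload": 0x00}


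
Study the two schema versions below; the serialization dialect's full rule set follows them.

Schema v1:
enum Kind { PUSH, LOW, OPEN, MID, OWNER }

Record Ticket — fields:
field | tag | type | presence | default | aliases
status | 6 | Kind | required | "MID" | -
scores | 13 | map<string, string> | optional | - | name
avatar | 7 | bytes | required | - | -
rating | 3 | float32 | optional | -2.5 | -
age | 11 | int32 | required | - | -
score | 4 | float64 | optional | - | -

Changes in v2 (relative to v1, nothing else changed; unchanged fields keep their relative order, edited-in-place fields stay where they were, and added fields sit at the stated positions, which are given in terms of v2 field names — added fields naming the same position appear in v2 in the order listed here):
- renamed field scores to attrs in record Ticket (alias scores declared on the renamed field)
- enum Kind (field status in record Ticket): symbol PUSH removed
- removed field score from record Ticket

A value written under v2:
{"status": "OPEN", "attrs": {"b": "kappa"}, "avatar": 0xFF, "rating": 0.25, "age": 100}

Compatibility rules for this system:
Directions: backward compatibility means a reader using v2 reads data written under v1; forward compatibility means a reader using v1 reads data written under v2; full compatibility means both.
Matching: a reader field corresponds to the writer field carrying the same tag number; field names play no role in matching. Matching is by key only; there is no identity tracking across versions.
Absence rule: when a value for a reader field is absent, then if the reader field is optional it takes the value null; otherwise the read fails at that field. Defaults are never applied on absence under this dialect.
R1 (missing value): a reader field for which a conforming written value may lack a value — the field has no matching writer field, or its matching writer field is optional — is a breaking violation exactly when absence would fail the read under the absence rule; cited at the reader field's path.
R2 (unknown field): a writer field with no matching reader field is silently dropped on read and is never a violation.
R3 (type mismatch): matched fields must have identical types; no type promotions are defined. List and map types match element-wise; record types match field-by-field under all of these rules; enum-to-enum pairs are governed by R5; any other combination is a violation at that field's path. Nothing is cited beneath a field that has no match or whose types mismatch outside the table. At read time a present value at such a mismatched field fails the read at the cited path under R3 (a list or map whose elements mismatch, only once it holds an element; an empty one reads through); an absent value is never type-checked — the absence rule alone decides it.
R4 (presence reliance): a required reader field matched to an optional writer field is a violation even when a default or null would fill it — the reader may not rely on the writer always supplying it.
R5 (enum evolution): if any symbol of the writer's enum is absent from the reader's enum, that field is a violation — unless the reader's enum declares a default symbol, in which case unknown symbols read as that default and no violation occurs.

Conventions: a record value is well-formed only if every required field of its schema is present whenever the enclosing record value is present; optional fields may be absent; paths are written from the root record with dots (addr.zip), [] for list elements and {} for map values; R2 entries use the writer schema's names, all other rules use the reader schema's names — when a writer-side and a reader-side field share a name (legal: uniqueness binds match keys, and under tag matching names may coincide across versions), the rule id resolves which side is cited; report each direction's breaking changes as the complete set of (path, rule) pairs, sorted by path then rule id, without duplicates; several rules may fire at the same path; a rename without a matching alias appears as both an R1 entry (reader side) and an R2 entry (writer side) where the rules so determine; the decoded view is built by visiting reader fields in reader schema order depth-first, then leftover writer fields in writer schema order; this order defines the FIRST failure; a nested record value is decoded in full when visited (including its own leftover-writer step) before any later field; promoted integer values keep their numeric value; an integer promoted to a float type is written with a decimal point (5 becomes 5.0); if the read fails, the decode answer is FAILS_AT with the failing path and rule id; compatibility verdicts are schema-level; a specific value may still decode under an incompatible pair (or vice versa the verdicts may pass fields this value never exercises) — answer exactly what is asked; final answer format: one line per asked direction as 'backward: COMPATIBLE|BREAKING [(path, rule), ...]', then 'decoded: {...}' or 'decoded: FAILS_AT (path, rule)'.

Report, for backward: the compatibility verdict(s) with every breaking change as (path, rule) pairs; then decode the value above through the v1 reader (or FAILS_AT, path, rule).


backward: BREAKING [(status, R5)]; decoded: {"status": "OPEN", "scores": {"b": "kappa"}, "avatar": 0xFF, "rating": 0.25, "age": 100, "score": null}

in Ticket below, arrows point writer -> reader
backward for Ticket (reader v2, writer v1):
  status <- status (Kind -> Kind, writer required)
  attrs <- scores (map<string, string> -> map<string, string>, writer optional)
  avatar <- avatar (bytes -> bytes, writer required)
  rating <- rating (float32 -> float32, writer optional)
  age <- age (int32 -> int32, writer required)
  writer score: unknown to reader
  rule R5 violated at status
  backward on Ticket therefore BREAKING (1)
decoding the Ticket value with the v1 reader:
  status := "OPEN"
  scores := {"b": "kappa"} (from writer attrs)
  avatar := 0xFF
  rating := 0.25
  age := 100
  score := null (not supplied -> null)
  => decoded: {"status": "OPEN", "scores": {"b": "kappa"}, "avatar": 0xFF, "rating": 0.25, "age": 100, "score": null}
remaining Ticket differences; none change what is asked:
  renamed field scores to attrs in record Ticket (alias scores declared on the renamed field) -> inert for the asked Ticket verdict: nothing fires
  removed field score from record Ticket -> inert for the asked Ticket verdict: nothing fires


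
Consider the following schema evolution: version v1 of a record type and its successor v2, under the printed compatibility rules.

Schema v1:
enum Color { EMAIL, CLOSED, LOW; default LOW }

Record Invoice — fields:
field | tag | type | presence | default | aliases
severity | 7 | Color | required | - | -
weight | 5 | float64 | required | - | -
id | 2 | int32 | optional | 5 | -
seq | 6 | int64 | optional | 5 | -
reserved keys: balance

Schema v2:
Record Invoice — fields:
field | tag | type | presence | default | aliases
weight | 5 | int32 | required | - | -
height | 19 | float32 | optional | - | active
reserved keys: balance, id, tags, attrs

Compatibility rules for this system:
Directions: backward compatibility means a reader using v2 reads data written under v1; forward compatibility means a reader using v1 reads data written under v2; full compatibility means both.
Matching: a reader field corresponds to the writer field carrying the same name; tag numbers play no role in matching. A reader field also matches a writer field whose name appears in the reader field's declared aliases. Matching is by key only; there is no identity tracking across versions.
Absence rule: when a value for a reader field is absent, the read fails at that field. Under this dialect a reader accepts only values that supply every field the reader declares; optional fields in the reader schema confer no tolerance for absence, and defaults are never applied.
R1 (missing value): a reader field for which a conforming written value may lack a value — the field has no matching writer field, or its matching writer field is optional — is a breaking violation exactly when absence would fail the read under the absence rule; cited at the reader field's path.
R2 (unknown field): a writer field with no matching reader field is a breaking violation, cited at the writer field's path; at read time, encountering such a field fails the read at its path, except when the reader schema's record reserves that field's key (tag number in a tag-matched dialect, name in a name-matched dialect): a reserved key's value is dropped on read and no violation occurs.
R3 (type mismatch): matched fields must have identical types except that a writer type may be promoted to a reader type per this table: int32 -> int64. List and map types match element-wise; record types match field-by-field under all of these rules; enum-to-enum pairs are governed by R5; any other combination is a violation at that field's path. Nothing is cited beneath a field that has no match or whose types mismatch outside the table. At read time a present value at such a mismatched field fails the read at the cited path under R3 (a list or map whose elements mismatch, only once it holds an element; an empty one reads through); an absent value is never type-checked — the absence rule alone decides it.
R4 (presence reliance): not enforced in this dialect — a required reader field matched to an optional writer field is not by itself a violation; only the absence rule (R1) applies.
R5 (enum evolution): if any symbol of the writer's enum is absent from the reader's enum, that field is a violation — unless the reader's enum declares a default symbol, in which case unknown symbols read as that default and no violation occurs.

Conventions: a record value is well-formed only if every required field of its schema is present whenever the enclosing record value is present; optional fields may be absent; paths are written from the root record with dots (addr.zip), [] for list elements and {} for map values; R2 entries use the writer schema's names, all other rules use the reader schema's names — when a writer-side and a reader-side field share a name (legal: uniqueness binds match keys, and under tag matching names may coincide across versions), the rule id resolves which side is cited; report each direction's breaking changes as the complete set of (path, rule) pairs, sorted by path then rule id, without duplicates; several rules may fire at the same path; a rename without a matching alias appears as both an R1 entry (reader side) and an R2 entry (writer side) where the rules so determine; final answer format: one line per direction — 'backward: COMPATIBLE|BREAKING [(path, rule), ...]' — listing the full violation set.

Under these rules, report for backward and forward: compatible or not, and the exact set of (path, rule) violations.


backward: BREAKING [(height, R1), (seq, R2), (severity, R2), (weight, R3)]; forward: BREAKING [(height, R2), (id, R1), (seq, R1), (severity, R1), (weight, R3)]

the writer's type comes first in each Invoice pair
backward on Invoice — v2 reading data written by v1:
  float64 -> int32, writer required: weight aligns to weight
  height: no writer match
  writer field severity has no reader counterpart
  writer field id has no reader counterpart
  writer field seq has no reader counterpart
  violation R1 at height
  violation R2 at seq
  violation R2 at severity
  violation R3 at weight
  => backward: BREAKING (4)
forward on Invoice — v1 reading data written by v2:
  severity: no writer match
  int32 -> float64, writer required: weight aligns to weight
  id: no writer match
  seq: no writer match
  writer field height has no reader counterpart
  violation R2 at height
  violation R1 at id
  violation R1 at seq
  violation R1 at severity
  violation R3 at weight
  => forward: BREAKING (5)


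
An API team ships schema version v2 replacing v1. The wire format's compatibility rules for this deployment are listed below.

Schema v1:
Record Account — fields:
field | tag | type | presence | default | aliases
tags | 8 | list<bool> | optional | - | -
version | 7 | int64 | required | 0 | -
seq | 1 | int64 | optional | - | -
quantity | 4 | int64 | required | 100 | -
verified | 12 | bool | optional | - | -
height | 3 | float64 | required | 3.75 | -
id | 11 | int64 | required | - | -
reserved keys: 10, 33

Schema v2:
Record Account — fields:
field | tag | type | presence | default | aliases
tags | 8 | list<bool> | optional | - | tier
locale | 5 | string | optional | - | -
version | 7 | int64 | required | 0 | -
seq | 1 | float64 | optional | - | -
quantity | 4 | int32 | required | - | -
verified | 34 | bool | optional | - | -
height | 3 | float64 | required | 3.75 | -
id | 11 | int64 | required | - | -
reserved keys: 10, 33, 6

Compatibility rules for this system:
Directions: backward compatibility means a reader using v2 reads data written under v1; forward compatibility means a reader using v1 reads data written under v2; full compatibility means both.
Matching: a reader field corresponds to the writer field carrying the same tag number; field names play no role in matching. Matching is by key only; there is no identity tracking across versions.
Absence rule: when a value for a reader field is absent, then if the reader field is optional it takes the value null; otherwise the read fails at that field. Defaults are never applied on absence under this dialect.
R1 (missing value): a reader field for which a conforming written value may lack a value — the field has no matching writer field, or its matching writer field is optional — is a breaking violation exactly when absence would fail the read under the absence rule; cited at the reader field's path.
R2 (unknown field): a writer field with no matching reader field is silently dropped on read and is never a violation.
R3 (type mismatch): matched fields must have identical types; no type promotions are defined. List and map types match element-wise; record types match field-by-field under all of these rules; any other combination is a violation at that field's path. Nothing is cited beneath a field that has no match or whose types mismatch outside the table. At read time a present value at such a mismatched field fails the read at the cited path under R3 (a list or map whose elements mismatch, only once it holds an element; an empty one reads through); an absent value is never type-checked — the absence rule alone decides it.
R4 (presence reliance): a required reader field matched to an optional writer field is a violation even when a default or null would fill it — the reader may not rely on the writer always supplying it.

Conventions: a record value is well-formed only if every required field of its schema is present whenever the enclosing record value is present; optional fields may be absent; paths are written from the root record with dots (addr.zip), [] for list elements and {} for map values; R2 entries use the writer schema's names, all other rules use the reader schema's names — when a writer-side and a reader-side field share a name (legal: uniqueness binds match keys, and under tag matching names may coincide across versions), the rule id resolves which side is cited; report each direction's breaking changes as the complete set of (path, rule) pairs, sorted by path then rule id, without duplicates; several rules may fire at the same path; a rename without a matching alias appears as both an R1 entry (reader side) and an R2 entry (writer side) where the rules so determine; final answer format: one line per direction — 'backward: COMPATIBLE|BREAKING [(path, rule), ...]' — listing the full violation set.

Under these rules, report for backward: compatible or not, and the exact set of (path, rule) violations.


the writer's type comes first in each Account pair
backward analysis of Account with v2 as reader and v1 as writer:
  list<bool> -> list<bool>, writer optional: tags aligns to tags
  locale: no writer-side match
  int64 -> int64, writer required: version aligns to version
  int64 -> float64, writer optional: seq aligns to seq
  int64 -> int32, writer required: quantity aligns to quantity
  verified: no writer-side match
  float64 -> float64, writer required: height aligns to height
  int64 -> int64, writer required: id aligns to id
  writer field verified has no reader counterpart
  rule R3 violated at quantity
  rule R3 violated at seq
  backward on Account therefore BREAKING (2)
checking off the Account differences that do not matter here:
  added field locale to record Account: optional string, tag 5 (in v2 it sits immediately before version) -> inert for the asked Account verdict: nothing fires
  field verified in record Account: tag 12 changed to 34 -> inert for the asked Account verdict: nothing fires

backward: BREAKING [(quantity, R3), (seq, R3)]
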